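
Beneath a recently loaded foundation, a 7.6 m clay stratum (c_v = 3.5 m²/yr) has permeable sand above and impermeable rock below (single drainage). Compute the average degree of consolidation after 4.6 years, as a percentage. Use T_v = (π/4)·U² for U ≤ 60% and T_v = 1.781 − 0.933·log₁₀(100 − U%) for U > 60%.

U ≈ 59.6 %

Drainage path length: H_d = H = 7.6 m (single drainage).
T_v = c_v·t/H_d² = 3.5×4.6/7.6² = 0.27874.
T_v = 0.27874 corresponds to the U ≤ 60% branch:
U = √(4T_v/π) = 0.5957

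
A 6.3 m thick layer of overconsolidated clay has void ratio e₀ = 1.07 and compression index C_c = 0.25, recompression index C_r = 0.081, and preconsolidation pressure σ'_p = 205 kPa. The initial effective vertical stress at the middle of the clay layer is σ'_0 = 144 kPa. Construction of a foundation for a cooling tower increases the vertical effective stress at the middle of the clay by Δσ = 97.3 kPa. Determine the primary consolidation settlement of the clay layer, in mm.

S_c ≈ 91.7 mm

Final effective stress: σ'_f = 144 + 97.3 = 241.3 kPa.
σ'_f = 241.3 > σ'_p = 205 kPa, so the stress path crosses the preconsolidation pressure — recompression up to σ'_p, then virgin compression beyond:
S_c = H/(1+e₀)·[C_r·log₁₀(σ'_p/σ'_0) + C_c·log₁₀(σ'_f/σ'_p)]
    = 6.3/2.07 × [0.081×log₁₀(205/144) + 0.25×log₁₀(241.3/205)]
    = 3.0435 × [0.012425 + 0.017701] = 0.09169 m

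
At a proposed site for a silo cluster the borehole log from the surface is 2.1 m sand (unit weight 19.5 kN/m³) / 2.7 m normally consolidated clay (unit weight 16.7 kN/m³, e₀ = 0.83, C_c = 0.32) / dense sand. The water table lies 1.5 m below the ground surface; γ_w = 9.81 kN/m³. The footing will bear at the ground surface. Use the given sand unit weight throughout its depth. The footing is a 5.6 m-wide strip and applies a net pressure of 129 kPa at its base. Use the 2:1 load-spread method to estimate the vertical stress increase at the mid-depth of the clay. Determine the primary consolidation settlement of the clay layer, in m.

S_c ≈ 0.211 m

Mid-depth of clay below the ground surface: z = 2.1 + 2.7/2 = 3.45 m.
Total vertical stress at mid-clay: σ_v = 19.5×2.1 + 16.7×1.35 = 63.495 kPa.
Pore pressure: u = 9.81×(3.45 − 1.5) = 19.13 kPa.
Initial effective stress: σ'_0 = σ_v − u = 63.495 − 19.13 = 44.365 kPa.
Stress increase at mid-clay by the 2:1 spreading method:
Δσ = qB/(B+z) = 129×5.6/(5.6+3.45) = 79.823 kPa
Final effective stress: σ'_f = σ'_0 + Δσ = 44.365 + 79.823 = 124.19 kPa.
Normally consolidated clay, so the full stress increment lies on the virgin compression line:
S_c = C_c·H/(1+e₀)·log₁₀(σ'_f/σ'_0) = 0.32×2.7/(1+0.83)×log₁₀(124.19/44.365)
    = 0.47213 × 0.44705 = 0.2111 m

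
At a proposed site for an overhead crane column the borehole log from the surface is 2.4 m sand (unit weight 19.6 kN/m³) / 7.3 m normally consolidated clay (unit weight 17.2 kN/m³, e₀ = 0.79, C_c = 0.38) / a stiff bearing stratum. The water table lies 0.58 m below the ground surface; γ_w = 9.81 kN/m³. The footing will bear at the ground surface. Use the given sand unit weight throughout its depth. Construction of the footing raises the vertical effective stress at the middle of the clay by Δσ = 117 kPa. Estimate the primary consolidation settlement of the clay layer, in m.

S_c ≈ 0.758 m

Mid-depth of clay below the ground surface: z = 2.4 + 7.3/2 = 6.05 m.
Total vertical stress at mid-clay: σ_v = 19.6×2.4 + 17.2×3.65 = 109.82 kPa.
Pore pressure: u = 9.81×(6.05 − 0.58) = 53.661 kPa.
Initial effective stress: σ'_0 = σ_v − u = 109.82 − 53.661 = 56.159 kPa.
Final effective stress: σ'_f = σ'_0 + Δσ = 56.159 + 117 = 173.16 kPa.
Normally consolidated clay, so the full stress increment lies on the virgin compression line:
S_c = C_c·H/(1+e₀)·log₁₀(σ'_f/σ'_0) = 0.38×7.3/(1+0.79)×log₁₀(173.16/56.159)
    = 1.5497 × 0.48903 = 0.7578 m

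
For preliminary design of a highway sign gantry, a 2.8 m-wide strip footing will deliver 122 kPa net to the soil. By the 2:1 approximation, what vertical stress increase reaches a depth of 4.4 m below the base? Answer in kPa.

Δσ_z ≈ 47.4 kPa

By the 2:1 method the load spreads at 1 horizontal : 2 vertical, so at depth z the loaded area has grown by z in each plan dimension:
Δσ = qB/(B+z) = 122×2.8/(2.8+4.4) = 47.444 kPa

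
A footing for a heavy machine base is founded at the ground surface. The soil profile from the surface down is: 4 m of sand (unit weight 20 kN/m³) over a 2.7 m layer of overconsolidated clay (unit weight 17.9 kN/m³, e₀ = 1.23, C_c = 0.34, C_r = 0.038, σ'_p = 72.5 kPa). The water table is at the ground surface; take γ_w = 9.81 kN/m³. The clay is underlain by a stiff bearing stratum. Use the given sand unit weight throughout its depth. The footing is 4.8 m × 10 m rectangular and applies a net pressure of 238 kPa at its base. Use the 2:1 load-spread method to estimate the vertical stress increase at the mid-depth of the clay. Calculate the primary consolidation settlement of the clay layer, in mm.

S_c ≈ 104 mm

Mid-depth of clay below the ground surface: z = 4 + 2.7/2 = 5.35 m.
Total vertical stress at mid-clay: σ_v = 20×4 + 17.9×1.35 = 104.16 kPa.
Pore pressure: u = 9.81×(5.35 − 0) = 52.483 kPa.
Initial effective stress: σ'_0 = σ_v − u = 104.16 − 52.483 = 51.677 kPa.
Stress increase at mid-clay by the 2:1 spreading method:
Δσ = qBL/((B+z)(L+z)) = 238×4.8×10/((4.8+5.35)(10+5.35)) = 73.324 kPa
Final effective stress: σ'_f = 51.677 + 73.324 = 125 kPa.
σ'_f = 125 > σ'_p = 72.5 kPa, so the stress path crosses the preconsolidation pressure — recompression up to σ'_p, then virgin compression beyond:
S_c = H/(1+e₀)·[C_r·log₁₀(σ'_p/σ'_0) + C_c·log₁₀(σ'_f/σ'_p)]
    = 2.7/2.23 × [0.038×log₁₀(72.5/51.677) + 0.34×log₁₀(125/72.5)]
    = 1.2108 × [0.0055875 + 0.080434] = 0.1042 m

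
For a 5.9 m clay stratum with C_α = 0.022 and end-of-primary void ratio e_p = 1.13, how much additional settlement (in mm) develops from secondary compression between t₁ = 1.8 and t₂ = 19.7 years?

Secondary compression: S_s = C_α·H/(1+e_p)·log₁₀(t₂/t₁)
S_s = 0.022×5.9/(1+1.13)×log₁₀(19.7/1.8)
    = 0.06094 × 1.039 = 0.06333 m

S_s ≈ 63.3 mm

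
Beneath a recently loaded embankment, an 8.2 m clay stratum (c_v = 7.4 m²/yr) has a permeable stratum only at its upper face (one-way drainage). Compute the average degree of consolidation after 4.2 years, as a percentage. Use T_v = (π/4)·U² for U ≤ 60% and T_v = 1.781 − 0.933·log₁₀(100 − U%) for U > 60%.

Drainage path length: H_d = H = 8.2 m (single drainage).
T_v = c_v·t/H_d² = 7.4×4.2/8.2² = 0.46222.
T_v = 0.46222 corresponds to the U > 60% branch:
U = 1 − 10^((1.781 − T_v)/0.933)/100 = 0.7409

U ≈ 74.1 %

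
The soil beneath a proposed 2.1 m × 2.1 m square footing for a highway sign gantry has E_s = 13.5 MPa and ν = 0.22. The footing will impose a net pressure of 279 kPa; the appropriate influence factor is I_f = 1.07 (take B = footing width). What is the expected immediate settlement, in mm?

S_e ≈ 44.2 mm

Immediate (elastic) settlement: S_e = q·B·(1−ν²)/E_s · I_f.
E_s = 13.5 MPa = 13500 kPa.
S_e = 279 × 2.1 × (1 − 0.22²) / 13500 × 1.07
    = 279 × 2.1 × 0.9516 / 13500 × 1.07
    = 0.04419 m = 44.19 mm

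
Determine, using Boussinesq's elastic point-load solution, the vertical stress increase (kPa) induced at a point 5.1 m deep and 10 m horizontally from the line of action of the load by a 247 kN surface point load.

Boussinesq vertical stress below a point load on an elastic half-space:
Δσ_z = 3P/(2πz²) · [1 + (r/z)²]^(−5/2)
r/z = 10/5.1 = 1.9608; [1+(r/z)²]^(−5/2) = 0.019357.
Δσ_z = 3×247/(2π×5.1²) × 0.019357 = 4.5342 × 0.019357 = 0.08777 kPa

Δσ_z ≈ 0.0878 kPa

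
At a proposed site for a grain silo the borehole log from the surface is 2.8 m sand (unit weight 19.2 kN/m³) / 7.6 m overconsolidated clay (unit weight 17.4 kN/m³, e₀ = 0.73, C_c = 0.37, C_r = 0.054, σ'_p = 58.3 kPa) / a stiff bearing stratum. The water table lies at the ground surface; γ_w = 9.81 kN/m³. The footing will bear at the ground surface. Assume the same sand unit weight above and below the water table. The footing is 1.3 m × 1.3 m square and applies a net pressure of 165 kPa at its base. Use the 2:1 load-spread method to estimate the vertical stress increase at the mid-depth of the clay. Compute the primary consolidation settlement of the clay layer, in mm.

S_c ≈ 21.3 mm

Mid-depth of clay below the ground surface: z = 2.8 + 7.6/2 = 6.6 m.
Total vertical stress at mid-clay: σ_v = 19.2×2.8 + 17.4×3.8 = 119.88 kPa.
Pore pressure: u = 9.81×(6.6 − 0) = 64.746 kPa.
Initial effective stress: σ'_0 = σ_v − u = 119.88 − 64.746 = 55.134 kPa.
Stress increase at mid-clay by the 2:1 spreading method:
Δσ = qBL/((B+z)(L+z)) = 165×1.3×1.3/((1.3+6.6)(1.3+6.6)) = 4.468 kPa
Final effective stress: σ'_f = 55.134 + 4.468 = 59.602 kPa.
σ'_f = 59.602 > σ'_p = 58.3 kPa, so the stress path crosses the preconsolidation pressure — recompression up to σ'_p, then virgin compression beyond:
S_c = H/(1+e₀)·[C_r·log₁₀(σ'_p/σ'_0) + C_c·log₁₀(σ'_f/σ'_p)]
    = 7.6/1.73 × [0.054×log₁₀(58.3/55.134) + 0.37×log₁₀(59.602/58.3)]
    = 4.3931 × [0.0013094 + 0.0035491] = 0.02134 m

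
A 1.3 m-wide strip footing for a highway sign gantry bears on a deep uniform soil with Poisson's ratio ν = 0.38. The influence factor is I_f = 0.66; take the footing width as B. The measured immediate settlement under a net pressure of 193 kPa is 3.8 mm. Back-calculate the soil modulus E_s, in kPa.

E_s ≈ 37300 kPa

S_e = q·B·(1−ν²)/E_s · I_f  ⇒  E_s = q·B·(1−ν²)·I_f / S_e.
E_s = 193 × 1.3 × 0.8556 × 0.66 / 0.0038 = 37280 kPa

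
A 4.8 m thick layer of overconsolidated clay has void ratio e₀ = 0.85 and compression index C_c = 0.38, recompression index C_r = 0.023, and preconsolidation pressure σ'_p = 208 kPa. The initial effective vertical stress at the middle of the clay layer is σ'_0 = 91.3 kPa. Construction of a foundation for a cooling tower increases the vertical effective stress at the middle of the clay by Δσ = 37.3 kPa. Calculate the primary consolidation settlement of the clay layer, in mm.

Final effective stress: σ'_f = 91.3 + 37.3 = 128.6 kPa.
σ'_f = 128.6 ≤ σ'_p = 208 kPa, so the clay remains overconsolidated and only the recompression index applies:
S_c = C_r·H/(1+e₀)·log₁₀(σ'_f/σ'_0) = 0.023×4.8/1.85×log₁₀(128.6/91.3)
    = 0.059676 × 0.14877 = 0.008878 m

S_c ≈ 8.88 mm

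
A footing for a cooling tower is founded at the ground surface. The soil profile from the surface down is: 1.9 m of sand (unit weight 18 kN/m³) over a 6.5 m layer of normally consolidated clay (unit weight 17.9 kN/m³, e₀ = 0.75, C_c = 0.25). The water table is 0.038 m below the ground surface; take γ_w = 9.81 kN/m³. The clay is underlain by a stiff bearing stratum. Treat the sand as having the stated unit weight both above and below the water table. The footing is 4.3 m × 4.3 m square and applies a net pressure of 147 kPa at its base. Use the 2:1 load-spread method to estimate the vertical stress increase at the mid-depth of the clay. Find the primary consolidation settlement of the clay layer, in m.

S_c ≈ 0.219 m

Mid-depth of clay below the ground surface: z = 1.9 + 6.5/2 = 5.15 m.
Total vertical stress at mid-clay: σ_v = 18×1.9 + 17.9×3.25 = 92.375 kPa.
Pore pressure: u = 9.81×(5.15 − 0.038) = 50.149 kPa.
Initial effective stress: σ'_0 = σ_v − u = 92.375 − 50.149 = 42.226 kPa.
Stress increase at mid-clay by the 2:1 spreading method:
Δσ = qBL/((B+z)(L+z)) = 147×4.3×4.3/((4.3+5.15)(4.3+5.15)) = 30.436 kPa
Final effective stress: σ'_f = σ'_0 + Δσ = 42.226 + 30.436 = 72.662 kPa.
Normally consolidated clay, so the full stress increment lies on the virgin compression line:
S_c = C_c·H/(1+e₀)·log₁₀(σ'_f/σ'_0) = 0.25×6.5/(1+0.75)×log₁₀(72.662/42.226)
    = 0.92857 × 0.23573 = 0.2189 m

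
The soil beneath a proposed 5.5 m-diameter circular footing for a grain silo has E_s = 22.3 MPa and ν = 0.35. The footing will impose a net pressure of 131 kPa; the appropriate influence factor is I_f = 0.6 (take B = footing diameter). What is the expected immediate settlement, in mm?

Immediate (elastic) settlement: S_e = q·B·(1−ν²)/E_s · I_f.
E_s = 22.3 MPa = 22300 kPa.
S_e = 131 × 5.5 × (1 − 0.35²) / 22300 × 0.6
    = 131 × 5.5 × 0.8775 / 22300 × 0.6
    = 0.01701 m = 17.01 mm

S_e ≈ 17 mm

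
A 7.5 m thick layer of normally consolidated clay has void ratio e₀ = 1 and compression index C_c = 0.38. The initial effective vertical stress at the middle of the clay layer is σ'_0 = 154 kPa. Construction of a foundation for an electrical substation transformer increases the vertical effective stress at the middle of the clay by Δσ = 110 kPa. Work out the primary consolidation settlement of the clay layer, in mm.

S_c ≈ 334 mm

Final effective stress: σ'_f = σ'_0 + Δσ = 154 + 110 = 264 kPa.
Normally consolidated clay, so the full stress increment lies on the virgin compression line:
S_c = C_c·H/(1+e₀)·log₁₀(σ'_f/σ'_0) = 0.38×7.5/(1+1)×log₁₀(264/154)
    = 1.425 × 0.23408 = 0.3336 m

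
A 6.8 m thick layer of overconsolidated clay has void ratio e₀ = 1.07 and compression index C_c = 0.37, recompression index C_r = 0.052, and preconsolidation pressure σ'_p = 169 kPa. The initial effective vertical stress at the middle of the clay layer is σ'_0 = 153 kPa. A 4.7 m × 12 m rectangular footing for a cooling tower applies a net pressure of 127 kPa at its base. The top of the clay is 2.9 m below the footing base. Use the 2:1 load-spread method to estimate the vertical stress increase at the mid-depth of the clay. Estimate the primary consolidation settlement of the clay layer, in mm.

Mid-depth of clay below the footing base: z = 2.9 + 6.8/2 = 6.3 m.
Stress increase at mid-clay by the 2:1 spreading method:
Δσ = qBL/((B+z)(L+z)) = 127×4.7×12/((4.7+6.3)(12+6.3)) = 35.583 kPa
Final effective stress: σ'_f = 153 + 35.583 = 188.58 kPa.
σ'_f = 188.58 > σ'_p = 169 kPa, so the stress path crosses the preconsolidation pressure — recompression up to σ'_p, then virgin compression beyond:
S_c = H/(1+e₀)·[C_r·log₁₀(σ'_p/σ'_0) + C_c·log₁₀(σ'_f/σ'_p)]
    = 6.8/2.07 × [0.052×log₁₀(169/153) + 0.37×log₁₀(188.58/169)]
    = 3.285 × [0.0022462 + 0.017615] = 0.06524 m

S_c ≈ 65.2 mm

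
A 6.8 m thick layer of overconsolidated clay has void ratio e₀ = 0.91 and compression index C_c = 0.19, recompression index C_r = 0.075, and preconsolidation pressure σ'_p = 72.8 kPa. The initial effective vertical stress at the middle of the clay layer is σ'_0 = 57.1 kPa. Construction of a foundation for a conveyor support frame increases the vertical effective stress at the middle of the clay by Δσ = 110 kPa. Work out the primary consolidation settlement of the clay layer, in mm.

Final effective stress: σ'_f = 57.1 + 110 = 167.1 kPa.
σ'_f = 167.1 > σ'_p = 72.8 kPa, so the stress path crosses the preconsolidation pressure — recompression up to σ'_p, then virgin compression beyond:
S_c = H/(1+e₀)·[C_r·log₁₀(σ'_p/σ'_0) + C_c·log₁₀(σ'_f/σ'_p)]
    = 6.8/1.91 × [0.075×log₁₀(72.8/57.1) + 0.19×log₁₀(167.1/72.8)]
    = 3.5602 × [0.0079121 + 0.068561] = 0.2723 m

S_c ≈ 272 mm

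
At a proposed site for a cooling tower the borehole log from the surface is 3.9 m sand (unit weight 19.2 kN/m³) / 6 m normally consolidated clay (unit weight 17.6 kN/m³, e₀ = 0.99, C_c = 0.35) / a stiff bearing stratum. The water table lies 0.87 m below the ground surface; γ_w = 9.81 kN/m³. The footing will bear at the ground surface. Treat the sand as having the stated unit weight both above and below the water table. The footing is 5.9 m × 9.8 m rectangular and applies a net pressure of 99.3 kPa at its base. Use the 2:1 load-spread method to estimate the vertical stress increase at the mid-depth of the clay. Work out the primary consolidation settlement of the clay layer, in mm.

S_c ≈ 152 mm

Mid-depth of clay below the ground surface: z = 3.9 + 6/2 = 6.9 m.
Total vertical stress at mid-clay: σ_v = 19.2×3.9 + 17.6×3 = 127.68 kPa.
Pore pressure: u = 9.81×(6.9 − 0.87) = 59.154 kPa.
Initial effective stress: σ'_0 = σ_v − u = 127.68 − 59.154 = 68.526 kPa.
Stress increase at mid-clay by the 2:1 spreading method:
Δσ = qBL/((B+z)(L+z)) = 99.3×5.9×9.8/((5.9+6.9)(9.8+6.9)) = 26.86 kPa
Final effective stress: σ'_f = σ'_0 + Δσ = 68.526 + 26.86 = 95.386 kPa.
Normally consolidated clay, so the full stress increment lies on the virgin compression line:
S_c = C_c·H/(1+e₀)·log₁₀(σ'_f/σ'_0) = 0.35×6/(1+0.99)×log₁₀(95.386/68.526)
    = 1.0553 × 0.14363 = 0.1516 m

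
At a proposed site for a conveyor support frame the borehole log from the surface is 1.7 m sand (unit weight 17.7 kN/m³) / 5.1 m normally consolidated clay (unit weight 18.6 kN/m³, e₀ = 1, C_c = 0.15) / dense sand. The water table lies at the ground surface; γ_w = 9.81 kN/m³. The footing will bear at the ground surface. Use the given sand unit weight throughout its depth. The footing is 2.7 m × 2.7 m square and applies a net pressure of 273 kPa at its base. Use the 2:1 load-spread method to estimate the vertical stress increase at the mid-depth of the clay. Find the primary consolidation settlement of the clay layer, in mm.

S_c ≈ 127 mm

Mid-depth of clay below the ground surface: z = 1.7 + 5.1/2 = 4.25 m.
Total vertical stress at mid-clay: σ_v = 17.7×1.7 + 18.6×2.55 = 77.52 kPa.
Pore pressure: u = 9.81×(4.25 − 0) = 41.693 kPa.
Initial effective stress: σ'_0 = σ_v − u = 77.52 − 41.693 = 35.827 kPa.
Stress increase at mid-clay by the 2:1 spreading method:
Δσ = qBL/((B+z)(L+z)) = 273×2.7×2.7/((2.7+4.25)(2.7+4.25)) = 41.202 kPa
Final effective stress: σ'_f = σ'_0 + Δσ = 35.827 + 41.202 = 77.029 kPa.
Normally consolidated clay, so the full stress increment lies on the virgin compression line:
S_c = C_c·H/(1+e₀)·log₁₀(σ'_f/σ'_0) = 0.15×5.1/(1+1)×log₁₀(77.029/35.827)
    = 0.3825 × 0.33244 = 0.1272 m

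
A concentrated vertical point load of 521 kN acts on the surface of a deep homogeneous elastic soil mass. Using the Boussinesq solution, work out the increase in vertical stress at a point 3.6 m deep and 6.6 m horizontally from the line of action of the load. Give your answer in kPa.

Boussinesq vertical stress below a point load on an elastic half-space:
Δσ_z = 3P/(2πz²) · [1 + (r/z)²]^(−5/2)
r/z = 6.6/3.6 = 1.8333; [1+(r/z)²]^(−5/2) = 0.025177.
Δσ_z = 3×521/(2π×3.6²) × 0.025177 = 19.194 × 0.025177 = 0.4832 kPa

Δσ_z ≈ 0.483 kPa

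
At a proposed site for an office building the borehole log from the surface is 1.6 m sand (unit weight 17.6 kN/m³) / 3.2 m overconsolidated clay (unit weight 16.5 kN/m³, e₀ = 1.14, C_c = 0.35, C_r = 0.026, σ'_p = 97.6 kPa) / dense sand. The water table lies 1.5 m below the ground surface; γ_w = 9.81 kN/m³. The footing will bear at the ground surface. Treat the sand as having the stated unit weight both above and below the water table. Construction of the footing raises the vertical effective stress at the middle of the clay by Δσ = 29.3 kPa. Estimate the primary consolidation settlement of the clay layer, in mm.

Mid-depth of clay below the ground surface: z = 1.6 + 3.2/2 = 3.2 m.
Total vertical stress at mid-clay: σ_v = 17.6×1.6 + 16.5×1.6 = 54.56 kPa.
Pore pressure: u = 9.81×(3.2 − 1.5) = 16.677 kPa.
Initial effective stress: σ'_0 = σ_v − u = 54.56 − 16.677 = 37.883 kPa.
Final effective stress: σ'_f = 37.883 + 29.3 = 67.183 kPa.
σ'_f = 67.183 ≤ σ'_p = 97.6 kPa, so the clay remains overconsolidated and only the recompression index applies:
S_c = C_r·H/(1+e₀)·log₁₀(σ'_f/σ'_0) = 0.026×3.2/2.14×log₁₀(67.183/37.883)
    = 0.038878 × 0.24882 = 0.009674 m

S_c ≈ 9.67 mm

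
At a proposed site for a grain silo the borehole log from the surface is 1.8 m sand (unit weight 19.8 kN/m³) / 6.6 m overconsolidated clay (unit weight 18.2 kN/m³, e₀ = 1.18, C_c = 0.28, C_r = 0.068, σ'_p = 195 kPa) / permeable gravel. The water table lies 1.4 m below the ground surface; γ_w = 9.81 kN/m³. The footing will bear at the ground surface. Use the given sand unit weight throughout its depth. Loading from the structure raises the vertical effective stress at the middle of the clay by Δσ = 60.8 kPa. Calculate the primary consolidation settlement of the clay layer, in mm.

S_c ≈ 63 mm

Mid-depth of clay below the ground surface: z = 1.8 + 6.6/2 = 5.1 m.
Total vertical stress at mid-clay: σ_v = 19.8×1.8 + 18.2×3.3 = 95.7 kPa.
Pore pressure: u = 9.81×(5.1 − 1.4) = 36.297 kPa.
Initial effective stress: σ'_0 = σ_v − u = 95.7 − 36.297 = 59.403 kPa.
Final effective stress: σ'_f = 59.403 + 60.8 = 120.2 kPa.
σ'_f = 120.2 ≤ σ'_p = 195 kPa, so the clay remains overconsolidated and only the recompression index applies:
S_c = C_r·H/(1+e₀)·log₁₀(σ'_f/σ'_0) = 0.068×6.6/2.18×log₁₀(120.2/59.403)
    = 0.20587 × 0.3061 = 0.06302 m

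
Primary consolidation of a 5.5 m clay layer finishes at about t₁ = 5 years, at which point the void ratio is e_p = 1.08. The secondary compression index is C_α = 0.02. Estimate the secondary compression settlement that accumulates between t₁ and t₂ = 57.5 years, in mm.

S_s ≈ 56.1 mm

Secondary compression: S_s = C_α·H/(1+e_p)·log₁₀(t₂/t₁)
S_s = 0.02×5.5/(1+1.08)×log₁₀(57.5/5)
    = 0.05288 × 1.061 = 0.05609 m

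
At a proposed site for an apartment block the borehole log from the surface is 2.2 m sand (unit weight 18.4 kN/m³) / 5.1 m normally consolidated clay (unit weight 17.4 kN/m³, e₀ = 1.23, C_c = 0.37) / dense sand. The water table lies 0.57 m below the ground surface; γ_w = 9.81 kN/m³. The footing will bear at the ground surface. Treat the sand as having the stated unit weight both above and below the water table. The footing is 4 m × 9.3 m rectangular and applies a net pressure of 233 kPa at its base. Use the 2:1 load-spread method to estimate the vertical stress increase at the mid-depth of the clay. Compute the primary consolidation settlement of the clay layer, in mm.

Mid-depth of clay below the ground surface: z = 2.2 + 5.1/2 = 4.75 m.
Total vertical stress at mid-clay: σ_v = 18.4×2.2 + 17.4×2.55 = 84.85 kPa.
Pore pressure: u = 9.81×(4.75 − 0.57) = 41.006 kPa.
Initial effective stress: σ'_0 = σ_v − u = 84.85 − 41.006 = 43.844 kPa.
Stress increase at mid-clay by the 2:1 spreading method:
Δσ = qBL/((B+z)(L+z)) = 233×4×9.3/((4+4.75)(9.3+4.75)) = 70.504 kPa
Final effective stress: σ'_f = σ'_0 + Δσ = 43.844 + 70.504 = 114.35 kPa.
Normally consolidated clay, so the full stress increment lies on the virgin compression line:
S_c = C_c·H/(1+e₀)·log₁₀(σ'_f/σ'_0) = 0.37×5.1/(1+1.23)×log₁₀(114.35/43.844)
    = 0.84619 × 0.41633 = 0.3523 m

S_c ≈ 352 mm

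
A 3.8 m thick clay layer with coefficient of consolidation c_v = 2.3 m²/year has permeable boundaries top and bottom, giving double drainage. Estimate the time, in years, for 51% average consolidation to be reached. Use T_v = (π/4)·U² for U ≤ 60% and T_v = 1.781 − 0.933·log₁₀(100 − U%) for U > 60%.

Drainage path length: H_d = H/2 = 1.9 m (double drainage).
U ≤ 60%: T_v = (π/4)·U² = (π/4)×0.51² = 0.20428.
t = T_v·H_d²/c_v = 0.20428×1.9²/2.3 = 0.3206 years.

t ≈ 0.321 years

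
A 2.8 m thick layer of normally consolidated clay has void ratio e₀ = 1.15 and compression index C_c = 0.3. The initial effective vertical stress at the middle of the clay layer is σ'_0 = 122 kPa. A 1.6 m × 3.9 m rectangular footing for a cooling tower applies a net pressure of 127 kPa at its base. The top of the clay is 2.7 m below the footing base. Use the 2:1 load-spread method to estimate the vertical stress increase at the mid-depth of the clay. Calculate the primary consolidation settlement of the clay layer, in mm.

S_c ≈ 22.6 mm

Mid-depth of clay below the footing base: z = 2.7 + 2.8/2 = 4.1 m.
Stress increase at mid-clay by the 2:1 spreading method:
Δσ = qBL/((B+z)(L+z)) = 127×1.6×3.9/((1.6+4.1)(3.9+4.1)) = 17.379 kPa
Final effective stress: σ'_f = σ'_0 + Δσ = 122 + 17.379 = 139.38 kPa.
Normally consolidated clay, so the full stress increment lies on the virgin compression line:
S_c = C_c·H/(1+e₀)·log₁₀(σ'_f/σ'_0) = 0.3×2.8/(1+1.15)×log₁₀(139.38/122)
    = 0.3907 × 0.057841 = 0.0226 m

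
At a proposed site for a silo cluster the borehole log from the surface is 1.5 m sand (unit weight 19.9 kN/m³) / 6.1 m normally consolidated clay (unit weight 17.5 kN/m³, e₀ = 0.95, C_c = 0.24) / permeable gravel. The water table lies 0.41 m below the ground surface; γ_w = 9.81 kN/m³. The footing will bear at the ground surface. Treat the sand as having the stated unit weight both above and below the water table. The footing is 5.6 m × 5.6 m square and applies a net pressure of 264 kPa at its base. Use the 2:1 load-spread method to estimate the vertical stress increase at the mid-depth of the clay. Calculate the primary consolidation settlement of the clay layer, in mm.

Mid-depth of clay below the ground surface: z = 1.5 + 6.1/2 = 4.55 m.
Total vertical stress at mid-clay: σ_v = 19.9×1.5 + 17.5×3.05 = 83.225 kPa.
Pore pressure: u = 9.81×(4.55 − 0.41) = 40.613 kPa.
Initial effective stress: σ'_0 = σ_v − u = 83.225 − 40.613 = 42.612 kPa.
Stress increase at mid-clay by the 2:1 spreading method:
Δσ = qBL/((B+z)(L+z)) = 264×5.6×5.6/((5.6+4.55)(5.6+4.55)) = 80.361 kPa
Final effective stress: σ'_f = σ'_0 + Δσ = 42.612 + 80.361 = 122.97 kPa.
Normally consolidated clay, so the full stress increment lies on the virgin compression line:
S_c = C_c·H/(1+e₀)·log₁₀(σ'_f/σ'_0) = 0.24×6.1/(1+0.95)×log₁₀(122.97/42.612)
    = 0.75077 × 0.46027 = 0.3456 m

S_c ≈ 346 mm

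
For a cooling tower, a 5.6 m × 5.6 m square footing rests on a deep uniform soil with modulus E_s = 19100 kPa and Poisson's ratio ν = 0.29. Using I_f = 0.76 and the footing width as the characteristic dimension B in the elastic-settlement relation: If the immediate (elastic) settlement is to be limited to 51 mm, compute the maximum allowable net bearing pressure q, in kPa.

q ≈ 250 kPa

S_e = q·B·(1−ν²)/E_s · I_f  ⇒  q = S_e·E_s / (B·(1−ν²)·I_f).
q = 0.051 × 19100 / (5.6 × 0.9159 × 0.76) = 249.9 kPa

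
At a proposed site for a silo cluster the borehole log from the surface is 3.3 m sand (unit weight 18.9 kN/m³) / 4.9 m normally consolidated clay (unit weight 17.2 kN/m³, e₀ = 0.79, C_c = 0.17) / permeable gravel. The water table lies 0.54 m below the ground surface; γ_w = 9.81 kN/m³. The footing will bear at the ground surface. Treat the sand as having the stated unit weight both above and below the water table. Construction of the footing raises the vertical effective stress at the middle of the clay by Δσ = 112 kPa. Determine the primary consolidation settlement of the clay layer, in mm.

S_c ≈ 228 mm

Mid-depth of clay below the ground surface: z = 3.3 + 4.9/2 = 5.75 m.
Total vertical stress at mid-clay: σ_v = 18.9×3.3 + 17.2×2.45 = 104.51 kPa.
Pore pressure: u = 9.81×(5.75 − 0.54) = 51.11 kPa.
Initial effective stress: σ'_0 = σ_v − u = 104.51 − 51.11 = 53.4 kPa.
Final effective stress: σ'_f = σ'_0 + Δσ = 53.4 + 112 = 165.4 kPa.
Normally consolidated clay, so the full stress increment lies on the virgin compression line:
S_c = C_c·H/(1+e₀)·log₁₀(σ'_f/σ'_0) = 0.17×4.9/(1+0.79)×log₁₀(165.4/53.4)
    = 0.46536 × 0.49099 = 0.2285 m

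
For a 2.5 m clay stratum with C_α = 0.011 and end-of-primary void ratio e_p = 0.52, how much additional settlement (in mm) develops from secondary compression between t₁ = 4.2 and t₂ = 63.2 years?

Secondary compression: S_s = C_α·H/(1+e_p)·log₁₀(t₂/t₁)
S_s = 0.011×2.5/(1+0.52)×log₁₀(63.2/4.2)
    = 0.01809 × 1.177 = 0.0213 m

S_s ≈ 21.3 mm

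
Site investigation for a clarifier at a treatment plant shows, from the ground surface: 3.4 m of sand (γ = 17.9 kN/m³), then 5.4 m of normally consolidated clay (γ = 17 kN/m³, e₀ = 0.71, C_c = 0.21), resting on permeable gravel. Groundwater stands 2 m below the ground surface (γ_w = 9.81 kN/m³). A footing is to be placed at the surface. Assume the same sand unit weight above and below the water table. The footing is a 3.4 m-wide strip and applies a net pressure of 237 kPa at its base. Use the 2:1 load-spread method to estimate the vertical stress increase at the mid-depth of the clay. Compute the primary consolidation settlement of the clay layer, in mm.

Mid-depth of clay below the ground surface: z = 3.4 + 5.4/2 = 6.1 m.
Total vertical stress at mid-clay: σ_v = 17.9×3.4 + 17×2.7 = 106.76 kPa.
Pore pressure: u = 9.81×(6.1 − 2) = 40.221 kPa.
Initial effective stress: σ'_0 = σ_v − u = 106.76 − 40.221 = 66.539 kPa.
Stress increase at mid-clay by the 2:1 spreading method:
Δσ = qB/(B+z) = 237×3.4/(3.4+6.1) = 84.821 kPa
Final effective stress: σ'_f = σ'_0 + Δσ = 66.539 + 84.821 = 151.36 kPa.
Normally consolidated clay, so the full stress increment lies on the virgin compression line:
S_c = C_c·H/(1+e₀)·log₁₀(σ'_f/σ'_0) = 0.21×5.4/(1+0.71)×log₁₀(151.36/66.539)
    = 0.66316 × 0.35693 = 0.2367 m

S_c ≈ 237 mm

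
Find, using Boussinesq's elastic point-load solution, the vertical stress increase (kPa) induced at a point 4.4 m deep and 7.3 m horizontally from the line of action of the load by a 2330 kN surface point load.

Δσ_z ≈ 2.11 kPa

Boussinesq vertical stress below a point load on an elastic half-space:
Δσ_z = 3P/(2πz²) · [1 + (r/z)²]^(−5/2)
r/z = 7.3/4.4 = 1.6591; [1+(r/z)²]^(−5/2) = 0.036658.
Δσ_z = 3×2330/(2π×4.4²) × 0.036658 = 57.463 × 0.036658 = 2.106 kPa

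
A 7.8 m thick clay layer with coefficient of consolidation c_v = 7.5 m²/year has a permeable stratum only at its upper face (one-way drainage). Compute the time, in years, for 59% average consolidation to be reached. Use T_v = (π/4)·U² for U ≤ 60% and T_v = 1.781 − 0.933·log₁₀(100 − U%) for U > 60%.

t ≈ 2.22 years

Drainage path length: H_d = H = 7.8 m (single drainage).
U ≤ 60%: T_v = (π/4)·U² = (π/4)×0.59² = 0.2734.
t = T_v·H_d²/c_v = 0.2734×7.8²/7.5 = 2.218 years.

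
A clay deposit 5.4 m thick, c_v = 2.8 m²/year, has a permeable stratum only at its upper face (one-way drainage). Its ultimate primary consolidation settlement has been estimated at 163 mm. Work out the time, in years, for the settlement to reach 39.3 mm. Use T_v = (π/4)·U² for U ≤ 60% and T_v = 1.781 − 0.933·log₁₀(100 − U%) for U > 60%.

Drainage path length: H_d = H = 5.4 m (single drainage).
U = S(t)/S_ult = 39.3/163 = 0.2411.
U ≤ 60%: T_v = (π/4)·U² = (π/4)×0.2411² = 0.045656.
t = T_v·H_d²/c_v = 0.045656×5.4²/2.8 = 0.4755 years.

t ≈ 0.475 years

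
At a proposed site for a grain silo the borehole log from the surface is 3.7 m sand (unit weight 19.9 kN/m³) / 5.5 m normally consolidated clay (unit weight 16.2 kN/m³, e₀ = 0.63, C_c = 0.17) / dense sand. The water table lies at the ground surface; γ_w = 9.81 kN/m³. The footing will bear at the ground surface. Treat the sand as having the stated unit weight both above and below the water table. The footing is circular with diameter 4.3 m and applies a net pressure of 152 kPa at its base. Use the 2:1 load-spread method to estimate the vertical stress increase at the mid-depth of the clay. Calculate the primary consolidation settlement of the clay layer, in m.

Mid-depth of clay below the ground surface: z = 3.7 + 5.5/2 = 6.45 m.
Total vertical stress at mid-clay: σ_v = 19.9×3.7 + 16.2×2.75 = 118.18 kPa.
Pore pressure: u = 9.81×(6.45 − 0) = 63.275 kPa.
Initial effective stress: σ'_0 = σ_v − u = 118.18 − 63.275 = 54.905 kPa.
Stress increase at mid-clay by the 2:1 spreading method:
Δσ ≈ qD²/(D+z)² = 152×4.3²/(4.3+6.45)² = 24.32 kPa
Final effective stress: σ'_f = σ'_0 + Δσ = 54.905 + 24.32 = 79.225 kPa.
Normally consolidated clay, so the full stress increment lies on the virgin compression line:
S_c = C_c·H/(1+e₀)·log₁₀(σ'_f/σ'_0) = 0.17×5.5/(1+0.63)×log₁₀(79.225/54.905)
    = 0.57362 × 0.15925 = 0.09135 m

S_c ≈ 0.0913 m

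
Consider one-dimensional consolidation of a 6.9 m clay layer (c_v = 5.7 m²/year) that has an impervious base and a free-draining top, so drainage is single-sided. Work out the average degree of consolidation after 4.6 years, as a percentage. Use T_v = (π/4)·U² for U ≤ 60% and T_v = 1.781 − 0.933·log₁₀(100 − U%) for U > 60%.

Drainage path length: H_d = H = 6.9 m (single drainage).
T_v = c_v·t/H_d² = 5.7×4.6/6.9² = 0.55072.
T_v = 0.55072 corresponds to the U > 60% branch:
U = 1 − 10^((1.781 − T_v)/0.933)/100 = 0.7917

U ≈ 79.2 %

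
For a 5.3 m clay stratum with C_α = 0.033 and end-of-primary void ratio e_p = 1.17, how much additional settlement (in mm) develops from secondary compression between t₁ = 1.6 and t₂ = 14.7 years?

Secondary compression: S_s = C_α·H/(1+e_p)·log₁₀(t₂/t₁)
S_s = 0.033×5.3/(1+1.17)×log₁₀(14.7/1.6)
    = 0.0806 × 0.9632 = 0.07763 m

S_s ≈ 77.6 mm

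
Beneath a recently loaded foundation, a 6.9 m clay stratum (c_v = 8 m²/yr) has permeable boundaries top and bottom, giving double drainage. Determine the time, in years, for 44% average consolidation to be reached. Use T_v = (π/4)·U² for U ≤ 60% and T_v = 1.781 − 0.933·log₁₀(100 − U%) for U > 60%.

Drainage path length: H_d = H/2 = 3.45 m (double drainage).
U ≤ 60%: T_v = (π/4)·U² = (π/4)×0.44² = 0.15205.
t = T_v·H_d²/c_v = 0.15205×3.45²/8 = 0.2262 years.

t ≈ 0.226 years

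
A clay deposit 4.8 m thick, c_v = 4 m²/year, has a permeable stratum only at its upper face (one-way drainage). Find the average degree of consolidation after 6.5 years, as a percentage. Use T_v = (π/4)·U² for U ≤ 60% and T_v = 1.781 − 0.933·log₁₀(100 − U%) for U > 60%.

Drainage path length: H_d = H = 4.8 m (single drainage).
T_v = c_v·t/H_d² = 4×6.5/4.8² = 1.1285.
T_v = 1.1285 corresponds to the U > 60% branch:
U = 1 − 10^((1.781 − T_v)/0.933)/100 = 0.95

U ≈ 95 %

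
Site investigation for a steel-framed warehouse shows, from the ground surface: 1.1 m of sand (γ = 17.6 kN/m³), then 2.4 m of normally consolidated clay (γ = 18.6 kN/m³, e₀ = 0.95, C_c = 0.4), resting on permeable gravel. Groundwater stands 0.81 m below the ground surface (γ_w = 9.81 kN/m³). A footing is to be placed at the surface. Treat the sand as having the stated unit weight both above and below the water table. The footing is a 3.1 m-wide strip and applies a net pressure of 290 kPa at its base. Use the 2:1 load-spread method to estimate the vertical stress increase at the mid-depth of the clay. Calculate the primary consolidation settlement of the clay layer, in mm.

Mid-depth of clay below the ground surface: z = 1.1 + 2.4/2 = 2.3 m.
Total vertical stress at mid-clay: σ_v = 17.6×1.1 + 18.6×1.2 = 41.68 kPa.
Pore pressure: u = 9.81×(2.3 − 0.81) = 14.617 kPa.
Initial effective stress: σ'_0 = σ_v − u = 41.68 − 14.617 = 27.063 kPa.
Stress increase at mid-clay by the 2:1 spreading method:
Δσ = qB/(B+z) = 290×3.1/(3.1+2.3) = 166.48 kPa
Final effective stress: σ'_f = σ'_0 + Δσ = 27.063 + 166.48 = 193.54 kPa.
Normally consolidated clay, so the full stress increment lies on the virgin compression line:
S_c = C_c·H/(1+e₀)·log₁₀(σ'_f/σ'_0) = 0.4×2.4/(1+0.95)×log₁₀(193.54/27.063)
    = 0.49231 × 0.85439 = 0.4206 m

S_c ≈ 421 mm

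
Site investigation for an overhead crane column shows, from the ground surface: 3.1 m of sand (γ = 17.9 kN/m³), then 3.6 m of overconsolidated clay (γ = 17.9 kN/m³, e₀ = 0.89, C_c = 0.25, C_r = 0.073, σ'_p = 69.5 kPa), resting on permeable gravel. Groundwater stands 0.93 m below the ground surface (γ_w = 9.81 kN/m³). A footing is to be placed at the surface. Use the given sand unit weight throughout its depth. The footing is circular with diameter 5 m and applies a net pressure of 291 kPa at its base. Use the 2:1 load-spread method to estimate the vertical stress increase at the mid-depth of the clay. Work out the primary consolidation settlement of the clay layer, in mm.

Mid-depth of clay below the ground surface: z = 3.1 + 3.6/2 = 4.9 m.
Total vertical stress at mid-clay: σ_v = 17.9×3.1 + 17.9×1.8 = 87.71 kPa.
Pore pressure: u = 9.81×(4.9 − 0.93) = 38.946 kPa.
Initial effective stress: σ'_0 = σ_v − u = 87.71 − 38.946 = 48.764 kPa.
Stress increase at mid-clay by the 2:1 spreading method:
Δσ ≈ qD²/(D+z)² = 291×5²/(5+4.9)² = 74.227 kPa
Final effective stress: σ'_f = 48.764 + 74.227 = 122.99 kPa.
σ'_f = 122.99 > σ'_p = 69.5 kPa, so the stress path crosses the preconsolidation pressure — recompression up to σ'_p, then virgin compression beyond:
S_c = H/(1+e₀)·[C_r·log₁₀(σ'_p/σ'_0) + C_c·log₁₀(σ'_f/σ'_p)]
    = 3.6/1.89 × [0.073×log₁₀(69.5/48.764) + 0.25×log₁₀(122.99/69.5)]
    = 1.9048 × [0.011234 + 0.061971] = 0.1394 m

S_c ≈ 139 mm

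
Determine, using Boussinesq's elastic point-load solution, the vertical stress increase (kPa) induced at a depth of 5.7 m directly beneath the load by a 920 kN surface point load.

Boussinesq vertical stress below a point load on an elastic half-space:
Δσ_z = 3P/(2πz²) · [1 + (r/z)²]^(−5/2)
r/z = 0/5.7 = 0; [1+(r/z)²]^(−5/2) = 1.
Δσ_z = 3×920/(2π×5.7²) × 1 = 13.52 × 1 = 13.52 kPa

Δσ_z ≈ 13.5 kPa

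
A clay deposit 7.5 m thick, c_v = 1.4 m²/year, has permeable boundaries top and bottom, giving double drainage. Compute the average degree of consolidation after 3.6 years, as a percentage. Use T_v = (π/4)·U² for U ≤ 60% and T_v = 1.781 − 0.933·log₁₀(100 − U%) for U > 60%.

Drainage path length: H_d = H/2 = 3.75 m (double drainage).
T_v = c_v·t/H_d² = 1.4×3.6/3.75² = 0.3584.
T_v = 0.3584 corresponds to the U > 60% branch:
U = 1 − 10^((1.781 − T_v)/0.933)/100 = 0.6652

U ≈ 66.5 %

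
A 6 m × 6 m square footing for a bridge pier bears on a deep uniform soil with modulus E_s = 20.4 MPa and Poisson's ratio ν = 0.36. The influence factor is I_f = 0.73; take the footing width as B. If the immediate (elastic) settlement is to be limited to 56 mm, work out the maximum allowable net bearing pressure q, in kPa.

q ≈ 300 kPa

E_s = 20.4 MPa = 20400 kPa.
S_e = q·B·(1−ν²)/E_s · I_f  ⇒  q = S_e·E_s / (B·(1−ν²)·I_f).
q = 0.056 × 20400 / (6 × 0.8704 × 0.73) = 299.7 kPa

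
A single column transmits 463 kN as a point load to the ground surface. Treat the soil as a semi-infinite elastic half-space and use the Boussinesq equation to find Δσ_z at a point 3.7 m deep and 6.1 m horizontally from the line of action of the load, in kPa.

Boussinesq vertical stress below a point load on an elastic half-space:
Δσ_z = 3P/(2πz²) · [1 + (r/z)²]^(−5/2)
r/z = 6.1/3.7 = 1.6486; [1+(r/z)²]^(−5/2) = 0.037516.
Δσ_z = 3×463/(2π×3.7²) × 0.037516 = 16.148 × 0.037516 = 0.6058 kPa

Δσ_z ≈ 0.606 kPa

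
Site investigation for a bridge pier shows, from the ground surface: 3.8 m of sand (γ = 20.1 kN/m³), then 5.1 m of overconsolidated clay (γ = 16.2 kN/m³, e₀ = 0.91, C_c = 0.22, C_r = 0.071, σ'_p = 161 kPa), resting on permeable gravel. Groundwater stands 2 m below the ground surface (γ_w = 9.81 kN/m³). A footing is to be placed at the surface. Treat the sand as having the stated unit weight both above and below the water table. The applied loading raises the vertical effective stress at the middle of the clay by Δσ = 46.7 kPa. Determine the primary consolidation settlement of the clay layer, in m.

Mid-depth of clay below the ground surface: z = 3.8 + 5.1/2 = 6.35 m.
Total vertical stress at mid-clay: σ_v = 20.1×3.8 + 16.2×2.55 = 117.69 kPa.
Pore pressure: u = 9.81×(6.35 − 2) = 42.673 kPa.
Initial effective stress: σ'_0 = σ_v − u = 117.69 − 42.673 = 75.017 kPa.
Final effective stress: σ'_f = 75.017 + 46.7 = 121.72 kPa.
σ'_f = 121.72 ≤ σ'_p = 161 kPa, so the clay remains overconsolidated and only the recompression index applies:
S_c = C_r·H/(1+e₀)·log₁₀(σ'_f/σ'_0) = 0.071×5.1/1.91×log₁₀(121.72/75.017)
    = 0.18958 × 0.2102 = 0.03985 m

S_c ≈ 0.0399 m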